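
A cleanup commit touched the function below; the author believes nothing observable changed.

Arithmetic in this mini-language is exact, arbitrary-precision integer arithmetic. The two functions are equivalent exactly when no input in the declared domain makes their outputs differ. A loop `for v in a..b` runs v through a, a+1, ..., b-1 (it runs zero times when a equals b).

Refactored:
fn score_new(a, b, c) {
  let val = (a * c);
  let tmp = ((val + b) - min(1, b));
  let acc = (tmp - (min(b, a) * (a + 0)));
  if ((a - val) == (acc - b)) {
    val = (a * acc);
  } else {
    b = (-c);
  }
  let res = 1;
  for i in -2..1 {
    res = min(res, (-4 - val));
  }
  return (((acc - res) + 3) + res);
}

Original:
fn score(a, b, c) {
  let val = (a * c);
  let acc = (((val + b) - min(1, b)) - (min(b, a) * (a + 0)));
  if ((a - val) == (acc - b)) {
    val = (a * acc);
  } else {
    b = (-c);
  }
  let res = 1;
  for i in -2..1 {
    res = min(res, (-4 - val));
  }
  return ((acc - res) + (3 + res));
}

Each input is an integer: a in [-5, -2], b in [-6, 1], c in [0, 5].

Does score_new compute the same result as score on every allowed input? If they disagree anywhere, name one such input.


Side by side, the visible changes include: statement counts differ; and local variable names differ.
Spot check at a=-3, b=0, c=4 — score: val=-12, then acc=-21, then ((a - val) == (acc - b)) is false, then b=-4, then res=1, then (i=-2), then res=1, then (i=-1), then res=1, then (i=0), then res=1, then returns -18. score_new: val=-12, then tmp=-12, then acc=-21, then ((a - val) == (acc - b)) is false, then b=-4, then res=1, then (i=-2), then res=1, then (i=-1), then res=1, then (i=0), then res=1, then returns -18. Both give -18.
Every one of the 192 inputs gives matching results.
verdict: equivalent


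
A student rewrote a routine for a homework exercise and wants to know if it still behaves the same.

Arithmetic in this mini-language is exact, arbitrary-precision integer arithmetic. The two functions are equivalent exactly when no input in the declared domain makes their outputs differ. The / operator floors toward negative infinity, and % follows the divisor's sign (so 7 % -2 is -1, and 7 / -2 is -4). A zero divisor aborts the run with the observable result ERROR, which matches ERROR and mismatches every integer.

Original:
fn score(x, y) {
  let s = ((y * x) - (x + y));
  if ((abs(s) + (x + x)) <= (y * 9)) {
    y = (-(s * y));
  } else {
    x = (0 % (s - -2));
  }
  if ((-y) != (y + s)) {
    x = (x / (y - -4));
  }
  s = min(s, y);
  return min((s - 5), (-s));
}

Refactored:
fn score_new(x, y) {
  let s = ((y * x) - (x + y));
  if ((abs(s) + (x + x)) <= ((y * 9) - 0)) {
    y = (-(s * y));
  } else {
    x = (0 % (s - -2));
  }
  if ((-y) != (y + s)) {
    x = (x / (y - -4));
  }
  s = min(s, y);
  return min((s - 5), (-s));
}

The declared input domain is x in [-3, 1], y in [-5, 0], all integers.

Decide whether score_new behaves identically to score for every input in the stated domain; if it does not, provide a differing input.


Although arithmetic usage differs, and constant usage differs, 30/30 inputs agree.
verdict: equivalent


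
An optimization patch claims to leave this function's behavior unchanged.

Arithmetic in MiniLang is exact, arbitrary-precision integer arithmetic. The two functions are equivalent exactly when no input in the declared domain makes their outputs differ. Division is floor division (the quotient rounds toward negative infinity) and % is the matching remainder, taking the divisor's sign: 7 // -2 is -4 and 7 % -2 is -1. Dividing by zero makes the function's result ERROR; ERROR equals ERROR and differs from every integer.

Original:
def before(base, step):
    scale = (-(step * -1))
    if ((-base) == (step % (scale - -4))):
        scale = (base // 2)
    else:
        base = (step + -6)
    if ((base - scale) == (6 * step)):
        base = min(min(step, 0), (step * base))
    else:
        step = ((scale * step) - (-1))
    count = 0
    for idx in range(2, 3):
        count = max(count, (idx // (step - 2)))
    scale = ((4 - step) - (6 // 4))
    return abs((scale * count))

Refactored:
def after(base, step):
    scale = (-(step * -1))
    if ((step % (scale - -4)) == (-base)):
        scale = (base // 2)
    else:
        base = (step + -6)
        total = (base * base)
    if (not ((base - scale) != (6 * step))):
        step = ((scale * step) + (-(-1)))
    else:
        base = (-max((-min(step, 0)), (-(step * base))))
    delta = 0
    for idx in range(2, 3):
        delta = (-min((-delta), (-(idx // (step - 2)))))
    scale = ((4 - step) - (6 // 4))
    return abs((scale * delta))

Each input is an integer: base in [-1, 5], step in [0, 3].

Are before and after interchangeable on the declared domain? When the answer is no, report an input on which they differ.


The rewrite breaks on base=-1, step=2, where the results are 0 and ERROR.
before: scale := 2 | ((-base) == (step % (scale - -4))): false | base := -4 | ((base - scale) == (6 * step)): false | step := 5 | count := 0 | iter idx=2: | count := 0 | scale := -2 | result 0
after: scale := 2 | ((step % (scale - -4)) == (-base)): false | base := -4 | total := 16 | (not ((base - scale) != (6 * step))): false | base := -8 | delta := 0 | iter idx=2: | divide-by-zero, output ERROR
verdict: not equivalent; witness: base=-1, step=2


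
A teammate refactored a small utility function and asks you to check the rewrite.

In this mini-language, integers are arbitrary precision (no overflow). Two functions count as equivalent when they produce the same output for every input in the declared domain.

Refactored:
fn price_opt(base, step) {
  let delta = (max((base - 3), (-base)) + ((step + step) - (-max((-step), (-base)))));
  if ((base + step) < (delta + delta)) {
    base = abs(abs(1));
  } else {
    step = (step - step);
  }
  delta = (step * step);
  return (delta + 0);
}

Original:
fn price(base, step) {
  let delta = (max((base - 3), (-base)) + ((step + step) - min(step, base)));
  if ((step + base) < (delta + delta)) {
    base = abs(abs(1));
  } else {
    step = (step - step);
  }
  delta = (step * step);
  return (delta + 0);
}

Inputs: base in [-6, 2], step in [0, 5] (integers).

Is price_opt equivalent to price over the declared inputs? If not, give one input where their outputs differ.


Reading the diff, among the changes: min/max/abs usage differs.
Spot check at base=-1, step=3 — price: delta = 8; ((step + base) < (delta + delta)) -> true; base = 1; delta = 9; return 9. price_opt: delta = 8; ((base + step) < (delta + delta)) -> true; base = 1; delta = 9; return 9. Both give 9.
Every one of the 54 inputs gives matching results.
verdict: equivalent


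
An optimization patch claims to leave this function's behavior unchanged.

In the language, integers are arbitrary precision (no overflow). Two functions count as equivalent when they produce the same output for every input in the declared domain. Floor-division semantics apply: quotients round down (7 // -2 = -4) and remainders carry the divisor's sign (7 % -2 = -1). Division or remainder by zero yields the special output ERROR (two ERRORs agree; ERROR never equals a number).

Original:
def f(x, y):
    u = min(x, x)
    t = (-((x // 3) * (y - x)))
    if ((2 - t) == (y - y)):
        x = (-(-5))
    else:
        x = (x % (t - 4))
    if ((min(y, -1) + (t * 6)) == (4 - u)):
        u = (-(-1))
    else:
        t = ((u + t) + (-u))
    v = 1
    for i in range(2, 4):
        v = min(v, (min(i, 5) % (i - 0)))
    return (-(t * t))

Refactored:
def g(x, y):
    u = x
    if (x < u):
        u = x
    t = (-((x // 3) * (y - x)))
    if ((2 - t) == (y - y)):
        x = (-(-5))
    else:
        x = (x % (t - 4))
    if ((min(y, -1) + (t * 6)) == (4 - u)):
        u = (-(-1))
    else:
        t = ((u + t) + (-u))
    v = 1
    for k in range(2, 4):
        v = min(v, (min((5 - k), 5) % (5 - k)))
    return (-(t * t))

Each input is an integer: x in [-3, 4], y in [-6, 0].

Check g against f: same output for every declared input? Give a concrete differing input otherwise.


The two versions differ — the changes include min/max/abs usage differs; and branching structure differs; and constant usage differs; and arithmetic usage differs; and local variable names differ; and statement counts differ; and comparison usage differs.
Spot check at x=4, y=-4 — f: u := 4 | t := 8 | ((2 - t) == (y - y)): false | x := 0 | ((min(y, -1) + (t * 6)) == (4 - u)): false | t := 8 | v := 1 | iter i=2: | v := 0 | iter i=3: | v := 0 | result -64. g: u := 4 | (x < u): false | t := 8 | ((2 - t) == (y - y)): false | x := 0 | ((min(y, -1) + (t * 6)) == (4 - u)): false | t := 8 | v := 1 | iter k=2: | v := 0 | iter k=3: | v := 0 | result -64. Both give -64.
Every one of the 56 inputs gives matching results.
verdict: equivalent


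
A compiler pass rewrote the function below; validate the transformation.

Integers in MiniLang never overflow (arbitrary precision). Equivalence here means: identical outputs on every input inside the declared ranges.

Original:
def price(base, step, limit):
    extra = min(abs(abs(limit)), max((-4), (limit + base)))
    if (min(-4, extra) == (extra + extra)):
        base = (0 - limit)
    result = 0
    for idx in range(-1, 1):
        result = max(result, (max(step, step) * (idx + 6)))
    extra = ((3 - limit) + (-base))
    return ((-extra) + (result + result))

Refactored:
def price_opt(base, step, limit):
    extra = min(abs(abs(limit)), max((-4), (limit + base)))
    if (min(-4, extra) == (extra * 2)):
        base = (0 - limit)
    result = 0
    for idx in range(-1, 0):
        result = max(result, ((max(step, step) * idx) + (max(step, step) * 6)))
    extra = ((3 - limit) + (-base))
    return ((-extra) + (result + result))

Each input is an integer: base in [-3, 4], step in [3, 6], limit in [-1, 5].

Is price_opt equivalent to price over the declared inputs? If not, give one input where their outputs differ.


At base=-3, step=3, limit=-1: price gives 29, price_opt gives 23.
verdict: not equivalent; witness: base=-3, step=3, limit=-1


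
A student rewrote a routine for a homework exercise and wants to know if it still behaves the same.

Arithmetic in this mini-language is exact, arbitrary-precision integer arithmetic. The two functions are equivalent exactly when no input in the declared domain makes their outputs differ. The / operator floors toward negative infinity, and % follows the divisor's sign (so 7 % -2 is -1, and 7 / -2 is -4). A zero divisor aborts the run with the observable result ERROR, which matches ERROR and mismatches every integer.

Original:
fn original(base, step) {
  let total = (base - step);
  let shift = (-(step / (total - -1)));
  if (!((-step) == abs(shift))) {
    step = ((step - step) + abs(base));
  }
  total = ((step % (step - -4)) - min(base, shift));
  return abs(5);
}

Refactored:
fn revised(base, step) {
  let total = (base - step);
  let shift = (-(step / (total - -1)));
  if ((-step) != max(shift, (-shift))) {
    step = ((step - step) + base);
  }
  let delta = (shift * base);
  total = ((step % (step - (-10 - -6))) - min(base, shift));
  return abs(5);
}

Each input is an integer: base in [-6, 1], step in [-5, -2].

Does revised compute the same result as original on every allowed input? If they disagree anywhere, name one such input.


Not equivalent: base=-4, step=-5 separates them (5 vs ERROR).
original: total becomes 1; next shift becomes 3; next (!((-step) == abs(shift))) evaluates to true; next step becomes 4; next total becomes 8; next final value 5
revised: total becomes 1; next shift becomes 3; next ((-step) != max(shift, (-shift))) evaluates to true; next step becomes -4; next delta becomes -12; next hits division by zero so the output is ERROR
verdict: not equivalent; witness: base=-4, step=-5


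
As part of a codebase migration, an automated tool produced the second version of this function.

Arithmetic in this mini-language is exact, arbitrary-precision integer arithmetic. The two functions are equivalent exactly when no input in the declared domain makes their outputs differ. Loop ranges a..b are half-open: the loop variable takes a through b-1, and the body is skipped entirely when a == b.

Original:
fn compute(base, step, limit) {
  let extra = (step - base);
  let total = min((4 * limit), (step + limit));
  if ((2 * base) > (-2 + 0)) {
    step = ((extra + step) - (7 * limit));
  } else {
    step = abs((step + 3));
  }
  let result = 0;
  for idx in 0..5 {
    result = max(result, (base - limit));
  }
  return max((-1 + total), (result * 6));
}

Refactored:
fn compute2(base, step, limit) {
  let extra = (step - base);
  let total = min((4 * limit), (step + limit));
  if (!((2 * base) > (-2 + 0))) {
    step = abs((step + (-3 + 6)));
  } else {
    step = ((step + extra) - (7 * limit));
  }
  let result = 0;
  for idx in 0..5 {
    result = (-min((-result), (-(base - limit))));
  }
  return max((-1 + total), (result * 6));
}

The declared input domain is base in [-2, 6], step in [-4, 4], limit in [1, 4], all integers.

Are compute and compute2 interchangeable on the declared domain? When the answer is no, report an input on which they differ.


This is a faithful refactor — boolean connective usage differs, min/max/abs usage differs, constant usage differs, arithmetic usage differs, but the computed results match everywhere.
As a probe, take base=3, step=3, limit=4: compute runs extra becomes 0; next total becomes 7; next ((2 * base) > (-2 + 0)) evaluates to true; next step becomes -25; next result becomes 0; next at idx=0:; next result becomes 0; next at idx=1:; next result becomes 0; next at idx=2:; next result becomes 0; next at idx=3:; next result becomes 0; next at idx=4:; next result becomes 0; next final value 6; compute2 runs extra becomes 0; next total becomes 7; next (!((2 * base) > (-2 + 0))) evaluates to false; next step becomes -25; next result becomes 0; next at idx=0:; next result becomes 0; next at idx=1:; next result becomes 0; next at idx=2:; next result becomes 0; next at idx=3:; next result becomes 0; next at idx=4:; next result becomes 0; next final value 6; both end at 6.
Sweeping the whole domain (324 inputs) finds no disagreement.
verdict: equivalent


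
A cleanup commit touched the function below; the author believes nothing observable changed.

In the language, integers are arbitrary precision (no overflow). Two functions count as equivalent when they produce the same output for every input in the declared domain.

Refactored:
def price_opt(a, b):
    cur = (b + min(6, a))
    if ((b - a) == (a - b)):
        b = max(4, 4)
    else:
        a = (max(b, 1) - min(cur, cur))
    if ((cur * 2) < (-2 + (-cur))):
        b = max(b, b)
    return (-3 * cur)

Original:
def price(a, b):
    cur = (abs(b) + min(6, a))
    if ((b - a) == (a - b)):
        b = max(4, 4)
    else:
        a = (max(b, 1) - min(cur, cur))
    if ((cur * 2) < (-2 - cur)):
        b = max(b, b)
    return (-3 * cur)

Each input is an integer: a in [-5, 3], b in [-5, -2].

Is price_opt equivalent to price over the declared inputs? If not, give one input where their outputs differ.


Consider the input a=-5, b=-5.
price: cur=0, then ((b - a) == (a - b)) is true, then b=4, then ((cur * 2) < (-2 - cur)) is false, then returns 0
price_opt: cur=-10, then ((b - a) == (a - b)) is true, then b=4, then ((cur * 2) < (-2 + (-cur))) is true, then b=4, then returns 30
0 against 30: the behavior changed.
verdict: not equivalent; witness: a=-5, b=-5


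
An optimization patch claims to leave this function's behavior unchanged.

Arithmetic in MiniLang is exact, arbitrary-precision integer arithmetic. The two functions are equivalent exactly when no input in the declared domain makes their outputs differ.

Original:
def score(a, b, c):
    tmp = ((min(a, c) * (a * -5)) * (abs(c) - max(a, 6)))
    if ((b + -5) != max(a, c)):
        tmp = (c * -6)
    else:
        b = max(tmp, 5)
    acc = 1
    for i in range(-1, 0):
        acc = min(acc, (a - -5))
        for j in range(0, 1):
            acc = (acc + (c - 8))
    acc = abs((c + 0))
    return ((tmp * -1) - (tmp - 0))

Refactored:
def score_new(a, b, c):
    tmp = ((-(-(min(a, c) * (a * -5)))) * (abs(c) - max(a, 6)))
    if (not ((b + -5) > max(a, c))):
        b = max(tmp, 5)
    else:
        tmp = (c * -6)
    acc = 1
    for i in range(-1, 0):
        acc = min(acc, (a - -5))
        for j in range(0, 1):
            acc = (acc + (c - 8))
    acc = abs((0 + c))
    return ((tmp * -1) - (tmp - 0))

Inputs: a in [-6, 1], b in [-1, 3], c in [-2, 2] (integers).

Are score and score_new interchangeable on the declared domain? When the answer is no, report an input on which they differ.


Consider the input a=-6, b=-1, c=-2.
score: tmp = 720; ((b + -5) != max(a, c)) -> true; tmp = 12; acc = 1; [i=-1]; acc = -1; [j=0]; acc = -11; acc = 2; return -24
score_new: tmp = 720; (not ((b + -5) > max(a, c))) -> true; b = 720; acc = 1; [i=-1]; acc = -1; [j=0]; acc = -11; acc = 2; return -1440
-24 vs -1440 — the two versions disagree here.
verdict: not equivalent; witness: a=-6, b=-1, c=-2


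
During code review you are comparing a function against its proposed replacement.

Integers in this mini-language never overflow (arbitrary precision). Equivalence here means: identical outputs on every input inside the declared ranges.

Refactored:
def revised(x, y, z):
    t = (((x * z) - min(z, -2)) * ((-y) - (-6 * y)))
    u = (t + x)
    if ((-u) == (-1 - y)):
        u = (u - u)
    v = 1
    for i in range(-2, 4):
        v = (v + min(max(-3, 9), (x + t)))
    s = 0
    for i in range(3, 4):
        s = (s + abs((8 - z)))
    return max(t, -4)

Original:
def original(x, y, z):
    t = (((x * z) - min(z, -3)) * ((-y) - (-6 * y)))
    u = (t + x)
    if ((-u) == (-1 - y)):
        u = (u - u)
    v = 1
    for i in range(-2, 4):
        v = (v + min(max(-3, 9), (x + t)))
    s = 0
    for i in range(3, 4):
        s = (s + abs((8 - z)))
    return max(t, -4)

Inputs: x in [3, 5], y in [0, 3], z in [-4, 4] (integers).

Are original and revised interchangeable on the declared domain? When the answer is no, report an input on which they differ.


x=3, y=1, z=-1 yields 0 from original but -4 from revised.
verdict: not equivalent; witness: x=3, y=1, z=-1


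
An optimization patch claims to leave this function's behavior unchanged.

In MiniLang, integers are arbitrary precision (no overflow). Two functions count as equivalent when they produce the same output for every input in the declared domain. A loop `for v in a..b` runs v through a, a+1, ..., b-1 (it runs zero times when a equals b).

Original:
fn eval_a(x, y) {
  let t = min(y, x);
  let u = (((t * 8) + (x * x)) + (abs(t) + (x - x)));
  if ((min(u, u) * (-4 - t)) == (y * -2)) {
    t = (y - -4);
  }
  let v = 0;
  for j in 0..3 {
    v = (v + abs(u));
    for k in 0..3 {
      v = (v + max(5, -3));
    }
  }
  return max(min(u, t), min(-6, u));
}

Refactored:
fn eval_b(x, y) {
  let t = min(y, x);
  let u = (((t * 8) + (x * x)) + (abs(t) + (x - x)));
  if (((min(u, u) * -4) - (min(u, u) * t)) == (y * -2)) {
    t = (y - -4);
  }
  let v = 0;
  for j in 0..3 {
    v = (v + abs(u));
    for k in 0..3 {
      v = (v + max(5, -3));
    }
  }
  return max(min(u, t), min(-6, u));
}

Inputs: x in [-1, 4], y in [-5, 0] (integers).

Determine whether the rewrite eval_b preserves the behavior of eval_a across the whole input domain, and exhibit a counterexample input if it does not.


The two are interchangeable: min/max/abs usage differs, plus arithmetic usage differs, and every declared input agrees.
Tracing x=2, y=0: eval_a: t=0, then u=4, then ((min(u, u) * (-4 - t)) == (y * -2)) is false, then v=0, then (j=0), then v=4, then (k=0), then v=9, then (k=1), then v=14, then (k=2), then v=19, then (j=1), then v=23, then (k=0), then v=28, then (k=1), then v=33, then (k=2), then v=38, then (j=2), then v=42, then (k=0), then v=47, then (k=1), then v=52, then (k=2), then v=57, then returns 0 | eval_b: t=0, then u=4, then (((min(u, u) * -4) - (min(u, u) * t)) == (y * -2)) is false, then v=0, then (j=0), then v=4, then (k=0), then v=9, then (k=1), then v=14, then (k=2), then v=19, then (j=1), then v=23, then (k=0), then v=28, then (k=1), then v=33, then (k=2), then v=38, then (j=2), then v=42, then (k=0), then v=47, then (k=1), then v=52, then (k=2), then v=57, then returns 0 — matching result 0.
Checked all 36 inputs in the declared domain: the outputs agree on every one.
verdict: equivalent


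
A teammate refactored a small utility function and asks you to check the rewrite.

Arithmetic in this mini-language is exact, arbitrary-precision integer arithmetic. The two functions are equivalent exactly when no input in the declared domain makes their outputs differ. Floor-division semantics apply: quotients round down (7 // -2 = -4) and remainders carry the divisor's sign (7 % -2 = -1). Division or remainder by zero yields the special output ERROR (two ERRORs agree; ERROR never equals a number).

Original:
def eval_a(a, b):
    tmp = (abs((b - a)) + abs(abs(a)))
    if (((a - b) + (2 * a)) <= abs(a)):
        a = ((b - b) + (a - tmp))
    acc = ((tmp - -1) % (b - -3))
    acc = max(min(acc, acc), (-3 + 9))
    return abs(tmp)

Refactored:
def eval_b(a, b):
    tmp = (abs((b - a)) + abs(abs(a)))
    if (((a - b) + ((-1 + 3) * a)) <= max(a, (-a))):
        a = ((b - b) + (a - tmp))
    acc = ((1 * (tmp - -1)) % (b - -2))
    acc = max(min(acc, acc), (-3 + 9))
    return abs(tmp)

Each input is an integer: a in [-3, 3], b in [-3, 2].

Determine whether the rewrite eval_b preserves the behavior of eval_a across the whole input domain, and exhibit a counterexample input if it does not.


There is a counterexample at a=-3, b=-3: ERROR on one side, 3 on the other.
eval_a: tmp = 3; (((a - b) + (2 * a)) <= abs(a)) -> true; a = -6; division by zero -> ERROR
eval_b: tmp = 3; (((a - b) + ((-1 + 3) * a)) <= max(a, (-a))) -> true; a = -6; acc = 0; acc = 6; return 3
verdict: not equivalent; witness: a=-3, b=-3


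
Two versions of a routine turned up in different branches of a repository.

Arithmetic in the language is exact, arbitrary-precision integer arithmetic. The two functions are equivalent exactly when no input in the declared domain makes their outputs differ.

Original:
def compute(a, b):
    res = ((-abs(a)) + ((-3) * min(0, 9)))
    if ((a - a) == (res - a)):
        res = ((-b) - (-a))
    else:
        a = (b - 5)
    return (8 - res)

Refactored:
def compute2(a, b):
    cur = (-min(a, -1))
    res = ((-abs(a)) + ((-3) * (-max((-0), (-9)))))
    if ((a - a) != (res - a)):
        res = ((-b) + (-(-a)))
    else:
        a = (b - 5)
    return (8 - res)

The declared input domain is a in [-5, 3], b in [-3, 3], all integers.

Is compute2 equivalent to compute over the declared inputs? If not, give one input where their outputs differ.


The rewrite breaks on a=-5, b=-3, where the results are 10 and 13.
compute: res := -5 | ((a - a) == (res - a)): true | res := -2 | result 10
compute2: cur := 5 | res := -5 | ((a - a) != (res - a)): false | a := -8 | result 13
verdict: not equivalent; witness: a=-5, b=-3


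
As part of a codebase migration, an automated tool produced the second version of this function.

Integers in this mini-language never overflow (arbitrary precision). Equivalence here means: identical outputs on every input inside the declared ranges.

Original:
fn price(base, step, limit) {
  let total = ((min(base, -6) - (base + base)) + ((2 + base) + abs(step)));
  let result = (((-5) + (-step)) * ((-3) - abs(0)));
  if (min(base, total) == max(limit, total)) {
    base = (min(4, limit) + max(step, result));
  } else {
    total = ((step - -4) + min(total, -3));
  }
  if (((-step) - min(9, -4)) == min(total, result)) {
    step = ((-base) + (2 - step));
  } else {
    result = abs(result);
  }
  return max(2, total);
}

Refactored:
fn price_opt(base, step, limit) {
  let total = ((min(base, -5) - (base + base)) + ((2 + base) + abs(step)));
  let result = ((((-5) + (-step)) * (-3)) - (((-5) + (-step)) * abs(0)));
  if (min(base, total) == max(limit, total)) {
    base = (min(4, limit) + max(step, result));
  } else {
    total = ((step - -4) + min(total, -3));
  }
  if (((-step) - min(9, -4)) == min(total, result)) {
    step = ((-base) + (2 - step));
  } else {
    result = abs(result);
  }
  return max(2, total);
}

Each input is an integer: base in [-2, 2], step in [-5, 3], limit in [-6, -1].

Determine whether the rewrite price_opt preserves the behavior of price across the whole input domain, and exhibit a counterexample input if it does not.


Evaluate both at base=-1, step=2, limit=-6.
price: total := -1 | result := 21 | (min(base, total) == max(limit, total)): true | base := 15 | (((-step) - min(9, -4)) == min(total, result)): false | result := 21 | result 2
price_opt: total := 0 | result := 21 | (min(base, total) == max(limit, total)): false | total := 3 | (((-step) - min(9, -4)) == min(total, result)): false | result := 21 | result 3
2 vs 3 — the two versions disagree here.
verdict: not equivalent; witness: base=-1, step=2, limit=-6


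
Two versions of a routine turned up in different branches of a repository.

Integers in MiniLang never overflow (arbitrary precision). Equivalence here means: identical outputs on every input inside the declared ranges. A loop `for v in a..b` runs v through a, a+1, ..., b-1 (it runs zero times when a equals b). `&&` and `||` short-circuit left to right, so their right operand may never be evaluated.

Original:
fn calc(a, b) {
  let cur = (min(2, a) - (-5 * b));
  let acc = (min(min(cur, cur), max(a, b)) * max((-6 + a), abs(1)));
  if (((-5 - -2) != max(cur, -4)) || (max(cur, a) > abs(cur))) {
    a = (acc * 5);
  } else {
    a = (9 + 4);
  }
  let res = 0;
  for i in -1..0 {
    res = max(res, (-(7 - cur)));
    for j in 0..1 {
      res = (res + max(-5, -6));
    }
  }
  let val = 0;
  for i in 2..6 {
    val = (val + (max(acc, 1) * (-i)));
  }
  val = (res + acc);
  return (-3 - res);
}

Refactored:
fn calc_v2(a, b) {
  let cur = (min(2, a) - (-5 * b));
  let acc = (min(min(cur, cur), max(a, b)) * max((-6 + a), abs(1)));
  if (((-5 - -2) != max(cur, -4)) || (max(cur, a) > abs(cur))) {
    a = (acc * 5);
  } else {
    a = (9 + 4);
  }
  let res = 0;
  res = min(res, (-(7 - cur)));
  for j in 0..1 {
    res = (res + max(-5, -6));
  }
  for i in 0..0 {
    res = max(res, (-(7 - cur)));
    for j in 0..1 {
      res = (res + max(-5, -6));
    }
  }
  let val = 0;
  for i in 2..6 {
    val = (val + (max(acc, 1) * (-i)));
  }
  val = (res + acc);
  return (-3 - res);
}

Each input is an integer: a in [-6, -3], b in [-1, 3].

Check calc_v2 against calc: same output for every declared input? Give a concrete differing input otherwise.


Not equivalent: a=-6, b=-1 separates them (2 vs 20).
calc: cur = -11; acc = -11; (((-5 - -2) != max(cur, -4)) || (max(cur, a) > abs(cur))) -> true; a = -55; res = 0; [i=-1]; res = 0; [j=0]; res = -5; val = 0; [i=2]; val = -2; [i=3]; val = -5; [i=4]; val = -9; [i=5]; val = -14; val = -16; return 2
calc_v2: cur = -11; acc = -11; (((-5 - -2) != max(cur, -4)) || (max(cur, a) > abs(cur))) -> true; a = -55; res = 0; res = -18; [j=0]; res = -23; the i loop: no iterations; val = 0; [i=2]; val = -2; [i=3]; val = -5; [i=4]; val = -9; [i=5]; val = -14; val = -34; return 20
verdict: not equivalent; witness: a=-6, b=-1


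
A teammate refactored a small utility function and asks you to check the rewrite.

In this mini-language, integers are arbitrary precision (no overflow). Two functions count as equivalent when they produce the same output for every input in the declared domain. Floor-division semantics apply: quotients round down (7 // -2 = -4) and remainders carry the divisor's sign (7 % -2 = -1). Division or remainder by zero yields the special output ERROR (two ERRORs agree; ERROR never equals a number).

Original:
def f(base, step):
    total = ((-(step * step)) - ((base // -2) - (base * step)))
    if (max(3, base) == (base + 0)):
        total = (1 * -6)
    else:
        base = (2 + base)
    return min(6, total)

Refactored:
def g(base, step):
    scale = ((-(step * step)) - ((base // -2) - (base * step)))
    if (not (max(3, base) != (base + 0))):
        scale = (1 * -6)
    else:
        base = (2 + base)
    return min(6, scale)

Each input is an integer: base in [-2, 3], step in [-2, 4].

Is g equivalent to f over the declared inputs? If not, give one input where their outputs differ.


The two versions differ — the changes include comparison usage differs, plus boolean connective usage differs, plus local variable names differ.
Spot check at base=1, step=-1 — f: total := -1 | (max(3, base) == (base + 0)): false | base := 3 | result -1. g: scale := -1 | (not (max(3, base) != (base + 0))): false | base := 3 | result -1. Both give -1.
Checked all 42 inputs in the declared domain: the outputs agree on every one.
verdict: equivalent


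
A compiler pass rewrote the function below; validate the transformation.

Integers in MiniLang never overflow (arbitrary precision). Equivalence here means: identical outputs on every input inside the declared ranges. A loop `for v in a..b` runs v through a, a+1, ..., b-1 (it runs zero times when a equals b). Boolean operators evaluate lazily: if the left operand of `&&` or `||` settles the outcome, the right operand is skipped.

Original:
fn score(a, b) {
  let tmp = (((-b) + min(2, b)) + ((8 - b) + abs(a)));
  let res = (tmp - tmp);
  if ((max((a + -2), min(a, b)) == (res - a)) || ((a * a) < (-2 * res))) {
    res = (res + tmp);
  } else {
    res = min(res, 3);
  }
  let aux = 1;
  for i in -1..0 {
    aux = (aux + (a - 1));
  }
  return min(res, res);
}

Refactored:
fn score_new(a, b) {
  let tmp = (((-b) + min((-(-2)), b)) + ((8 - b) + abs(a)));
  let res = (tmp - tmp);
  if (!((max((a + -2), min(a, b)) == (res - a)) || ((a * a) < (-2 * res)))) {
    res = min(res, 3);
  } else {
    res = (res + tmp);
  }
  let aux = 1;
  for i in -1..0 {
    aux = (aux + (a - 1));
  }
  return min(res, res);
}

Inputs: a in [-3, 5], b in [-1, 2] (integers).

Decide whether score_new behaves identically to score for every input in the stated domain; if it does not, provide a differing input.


This is a faithful refactor — boolean connective usage differs, but the computed results match everywhere.
One worked example (a=-3, b=1) — score: tmp=10, then res=0, then ((max((a + -2), min(a, b)) == (res - a)) || ((a * a) < (-2 * res))) is false, then res=0, then aux=1, then (i=-1), then aux=-3, then returns 0; score_new: tmp=10, then res=0, then (!((max((a + -2), min(a, b)) == (res - a)) || ((a * a) < (-2 * res)))) is true, then res=0, then aux=1, then (i=-1), then aux=-3, then returns 0; agreement on 0.
An exhaustive pass over the 36 declared inputs shows identical outputs.
verdict: equivalent


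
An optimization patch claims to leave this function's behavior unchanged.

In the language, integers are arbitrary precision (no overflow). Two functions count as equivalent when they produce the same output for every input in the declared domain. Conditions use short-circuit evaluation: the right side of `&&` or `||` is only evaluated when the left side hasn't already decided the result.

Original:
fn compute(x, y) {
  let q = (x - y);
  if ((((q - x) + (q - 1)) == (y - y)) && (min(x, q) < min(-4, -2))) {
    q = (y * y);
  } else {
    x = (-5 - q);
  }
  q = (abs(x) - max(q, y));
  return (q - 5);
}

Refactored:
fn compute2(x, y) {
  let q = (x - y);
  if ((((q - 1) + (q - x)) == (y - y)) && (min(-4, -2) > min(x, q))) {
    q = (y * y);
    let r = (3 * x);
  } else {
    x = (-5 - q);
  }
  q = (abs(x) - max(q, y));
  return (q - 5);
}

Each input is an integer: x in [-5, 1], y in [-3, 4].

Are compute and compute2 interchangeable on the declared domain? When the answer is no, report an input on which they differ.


Equivalent — the differences include statement counts differ, plus arithmetic usage differs, plus local variable names differ, plus constant usage differs, plus comparison usage differs, yet no declared input distinguishes the two.
As a probe, take x=-1, y=2: compute runs q=-3, then ((((q - x) + (q - 1)) == (y - y)) && (min(x, q) < min(-4, -2))) is false, then x=-2, then q=0, then returns -5; compute2 runs q=-3, then ((((q - 1) + (q - x)) == (y - y)) && (min(-4, -2) > min(x, q))) is false, then x=-2, then q=0, then returns -5; both end at -5.
Sweeping the whole domain (56 inputs) finds no disagreement.
verdict: equivalent


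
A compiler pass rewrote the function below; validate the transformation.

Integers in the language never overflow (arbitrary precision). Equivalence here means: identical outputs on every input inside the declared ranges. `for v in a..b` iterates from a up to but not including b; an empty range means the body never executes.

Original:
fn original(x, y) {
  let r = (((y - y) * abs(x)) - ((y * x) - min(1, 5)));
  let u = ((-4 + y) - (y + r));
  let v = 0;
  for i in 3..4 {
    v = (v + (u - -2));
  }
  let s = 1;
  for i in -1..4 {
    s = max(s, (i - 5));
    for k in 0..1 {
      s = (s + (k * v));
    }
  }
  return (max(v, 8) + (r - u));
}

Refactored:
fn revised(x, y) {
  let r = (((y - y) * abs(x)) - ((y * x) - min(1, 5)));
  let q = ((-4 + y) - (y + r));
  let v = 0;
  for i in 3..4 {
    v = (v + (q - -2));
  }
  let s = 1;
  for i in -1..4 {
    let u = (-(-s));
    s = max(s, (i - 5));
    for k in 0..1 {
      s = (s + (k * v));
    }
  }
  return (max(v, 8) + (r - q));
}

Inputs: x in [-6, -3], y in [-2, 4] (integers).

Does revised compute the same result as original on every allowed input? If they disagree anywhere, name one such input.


Comparing the listings, the differences include: statement counts differ; local variable names differ.
Tracing x=-3, y=-2: original: r=-5, then u=1, then v=0, then (i=3), then v=3, then s=1, then (i=-1), then s=1, then (k=0), then s=1, then (i=0), then s=1, then (k=0), then s=1, then (i=1), then s=1, then (k=0), then s=1, then (i=2), then s=1, then (k=0), then s=1, then (i=3), then s=1, then (k=0), then s=1, then returns 2 | revised: r=-5, then q=1, then v=0, then (i=3), then v=3, then s=1, then (i=-1), then u=1, then s=1, then (k=0), then s=1, then (i=0), then u=1, then s=1, then (k=0), then s=1, then (i=1), then u=1, then s=1, then (k=0), then s=1, then (i=2), then u=1, then s=1, then (k=0), then s=1, then (i=3), then u=1, then s=1, then (k=0), then s=1, then returns 2 — matching result 2.
Across all 28 domain points the two functions coincide.
verdict: equivalent


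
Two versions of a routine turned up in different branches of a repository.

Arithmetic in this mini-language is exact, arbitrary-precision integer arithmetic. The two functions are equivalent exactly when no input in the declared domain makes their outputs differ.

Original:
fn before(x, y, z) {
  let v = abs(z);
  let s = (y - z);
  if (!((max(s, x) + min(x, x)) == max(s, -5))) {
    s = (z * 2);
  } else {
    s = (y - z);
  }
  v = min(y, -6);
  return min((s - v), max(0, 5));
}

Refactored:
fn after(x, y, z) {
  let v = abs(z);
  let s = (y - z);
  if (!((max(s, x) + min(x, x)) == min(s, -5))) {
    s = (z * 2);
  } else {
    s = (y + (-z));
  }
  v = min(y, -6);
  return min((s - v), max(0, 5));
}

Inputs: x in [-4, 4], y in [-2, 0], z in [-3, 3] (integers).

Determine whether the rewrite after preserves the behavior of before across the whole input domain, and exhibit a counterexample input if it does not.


Not equivalent: x=-4, y=-2, z=-1 separates them (4 vs 5).
before: v becomes 1; next s becomes -1; next (!((max(s, x) + min(x, x)) == max(s, -5))) evaluates to true; next s becomes -2; next v becomes -6; next final value 4
after: v becomes 1; next s becomes -1; next (!((max(s, x) + min(x, x)) == min(s, -5))) evaluates to false; next s becomes -1; next v becomes -6; next final value 5
verdict: not equivalent; witness: x=-4, y=-2, z=-1


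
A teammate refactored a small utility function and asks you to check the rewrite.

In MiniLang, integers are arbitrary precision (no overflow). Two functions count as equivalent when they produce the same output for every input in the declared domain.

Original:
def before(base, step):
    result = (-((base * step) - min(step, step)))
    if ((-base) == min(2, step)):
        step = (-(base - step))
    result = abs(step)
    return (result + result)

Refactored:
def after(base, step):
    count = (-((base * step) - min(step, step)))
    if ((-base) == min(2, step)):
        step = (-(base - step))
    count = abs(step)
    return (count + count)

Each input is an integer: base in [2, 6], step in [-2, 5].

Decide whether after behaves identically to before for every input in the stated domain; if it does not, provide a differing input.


Side by side, the visible changes include: local variable names differ.
One worked example (base=2, step=3) — before: result = -3; ((-base) == min(2, step)) -> false; result = 3; return 6; after: count = -3; ((-base) == min(2, step)) -> false; count = 3; return 6; agreement on 6.
An exhaustive pass over the 40 declared inputs shows identical outputs.
verdict: equivalent


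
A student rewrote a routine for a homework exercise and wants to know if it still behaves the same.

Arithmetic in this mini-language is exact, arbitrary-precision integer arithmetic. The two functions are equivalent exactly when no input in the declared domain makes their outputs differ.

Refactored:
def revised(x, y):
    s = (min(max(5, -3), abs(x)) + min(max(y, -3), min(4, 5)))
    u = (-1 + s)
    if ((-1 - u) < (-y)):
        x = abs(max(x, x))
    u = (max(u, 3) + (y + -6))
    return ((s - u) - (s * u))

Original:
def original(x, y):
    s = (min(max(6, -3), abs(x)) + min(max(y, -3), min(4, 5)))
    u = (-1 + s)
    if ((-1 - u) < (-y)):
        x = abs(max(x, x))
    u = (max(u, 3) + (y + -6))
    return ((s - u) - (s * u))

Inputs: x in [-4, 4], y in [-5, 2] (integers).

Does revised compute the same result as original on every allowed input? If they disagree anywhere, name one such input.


The edit looks behavioral (`6` became `5`), but over these ranges it never changes the outcome.
As a probe, take x=0, y=1: original runs s=1, then u=0, then ((-1 - u) < (-y)) is false, then u=-2, then returns 5; revised runs s=1, then u=0, then ((-1 - u) < (-y)) is false, then u=-2, then returns 5; both end at 5.
Sweeping the whole domain (72 inputs) finds no disagreement.
verdict: equivalent


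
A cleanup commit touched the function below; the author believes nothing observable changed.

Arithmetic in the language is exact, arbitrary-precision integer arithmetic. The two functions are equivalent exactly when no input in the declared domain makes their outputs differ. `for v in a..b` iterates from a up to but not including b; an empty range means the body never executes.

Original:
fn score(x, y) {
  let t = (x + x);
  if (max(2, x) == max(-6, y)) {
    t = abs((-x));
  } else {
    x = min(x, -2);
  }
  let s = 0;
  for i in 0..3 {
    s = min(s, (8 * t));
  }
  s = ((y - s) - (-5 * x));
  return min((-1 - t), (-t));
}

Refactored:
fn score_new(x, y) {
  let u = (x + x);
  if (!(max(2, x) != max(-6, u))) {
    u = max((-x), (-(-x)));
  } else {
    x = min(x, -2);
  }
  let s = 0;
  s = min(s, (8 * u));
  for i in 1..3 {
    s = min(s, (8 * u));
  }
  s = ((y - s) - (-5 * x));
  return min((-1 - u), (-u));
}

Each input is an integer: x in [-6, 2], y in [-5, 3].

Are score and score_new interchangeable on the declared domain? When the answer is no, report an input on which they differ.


There is a counterexample at x=-6, y=2: -7 on one side, 11 on the other.
score: t := -12 | (max(2, x) == max(-6, y)): true | t := 6 | s := 0 | iter i=0: | s := 0 | iter i=1: | s := 0 | iter i=2: | s := 0 | s := -28 | result -7
score_new: u := -12 | (!(max(2, x) != max(-6, u))): false | x := -6 | s := 0 | s := -96 | iter i=1: | s := -96 | iter i=2: | s := -96 | s := 68 | result 11
verdict: not equivalent; witness: x=-6, y=2


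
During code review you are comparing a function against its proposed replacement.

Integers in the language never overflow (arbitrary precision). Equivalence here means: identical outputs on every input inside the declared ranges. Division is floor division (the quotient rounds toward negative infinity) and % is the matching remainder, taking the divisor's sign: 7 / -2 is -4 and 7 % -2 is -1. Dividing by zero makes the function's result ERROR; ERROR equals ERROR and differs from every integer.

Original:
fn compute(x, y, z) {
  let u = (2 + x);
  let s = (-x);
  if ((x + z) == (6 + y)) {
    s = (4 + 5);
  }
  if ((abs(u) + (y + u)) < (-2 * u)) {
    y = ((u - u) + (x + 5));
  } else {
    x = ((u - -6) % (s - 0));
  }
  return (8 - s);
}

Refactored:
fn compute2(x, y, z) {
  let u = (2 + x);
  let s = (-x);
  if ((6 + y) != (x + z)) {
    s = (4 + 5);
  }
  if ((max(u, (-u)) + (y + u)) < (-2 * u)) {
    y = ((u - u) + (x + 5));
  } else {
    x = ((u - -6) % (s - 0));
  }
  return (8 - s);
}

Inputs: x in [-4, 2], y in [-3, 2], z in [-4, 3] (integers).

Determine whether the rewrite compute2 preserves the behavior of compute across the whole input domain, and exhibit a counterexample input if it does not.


The rewrite breaks on x=-4, y=-3, z=-4, where the results are 4 and -1.
compute: u = -2; s = 4; ((x + z) == (6 + y)) -> false; ((abs(u) + (y + u)) < (-2 * u)) -> true; y = 1; return 4
compute2: u = -2; s = 4; ((6 + y) != (x + z)) -> true; s = 9; ((max(u, (-u)) + (y + u)) < (-2 * u)) -> true; y = 1; return -1
verdict: not equivalent; witness: x=-4, y=-3, z=-4
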